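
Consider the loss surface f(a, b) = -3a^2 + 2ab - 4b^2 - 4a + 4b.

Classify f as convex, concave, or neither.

concave

f is quadratic, so its Hessian is the constant matrix H = [[-6, 2], [2, -8]].
det(H) = 44, tr(H) = -14.
det(H) > 0 and tr(H) < 0, so H is negative definite everywhere: concave.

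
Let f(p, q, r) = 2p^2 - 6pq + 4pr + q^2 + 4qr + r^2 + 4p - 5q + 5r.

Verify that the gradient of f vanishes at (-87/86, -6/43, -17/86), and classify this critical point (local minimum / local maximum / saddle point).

saddle point

∇f = (4p - 6q + 4r + 4, -6p + 2q + 4r - 5, 4p + 4q + 2r + 5); substituting (-87/86, -6/43, -17/86) gives ∇f = (0, 0, 0), so (-87/86, -6/43, -17/86) is indeed a critical point.
The Hessian is constant: H = [[4, -6, 4], [-6, 2, 4], [4, 4, 2]].
Leading principal minors: Δ₁ = 4, Δ₂ = -28, Δ₃ = -344.
The minors fit neither the all-positive nor the alternating-sign pattern, so H is indefinite: a saddle point.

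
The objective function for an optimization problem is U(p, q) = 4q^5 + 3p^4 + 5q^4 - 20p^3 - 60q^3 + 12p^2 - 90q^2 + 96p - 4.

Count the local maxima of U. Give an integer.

2

U separates as a function of p plus a function of q, so ∇U=0 decouples.
∂U/∂p = 12(p - 4)(p - 2)(p + 1) = 0 at p ∈ {-1, 2, 4}; ∂U/∂q = 20q(q - 3)(q + 1)(q + 3) = 0 at q ∈ {-3, -1, 0, 3}.
The Hessian is diagonal: diag(U_pp, U_qq). Second derivatives: U_pp(-1)=180, U_pp(2)=-72, U_pp(4)=120; U_qq(-3)=-720, U_qq(-1)=160, U_qq(0)=-180, U_qq(3)=1440.
Local maxima occur where both diagonal entries negative: (2, -3), (2, 0). Count: 2.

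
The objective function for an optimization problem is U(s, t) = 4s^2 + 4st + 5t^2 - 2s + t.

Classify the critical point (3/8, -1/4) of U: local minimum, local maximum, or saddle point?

local minimum

The Hessian of U is constant: H = [[8, 4], [4, 10]].
det(H) = 8·10 − 4² = 64.
det(H) > 0 and tr(H) = 18 > 0, so H is positive definite and the point is a local minimum.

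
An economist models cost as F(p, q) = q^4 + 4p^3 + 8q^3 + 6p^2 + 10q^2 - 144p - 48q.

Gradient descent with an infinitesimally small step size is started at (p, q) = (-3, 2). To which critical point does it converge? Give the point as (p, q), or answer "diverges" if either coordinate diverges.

F is separable, so gradient descent decouples: p follows -∂F/∂p, q follows -∂F/∂q.
∂F/∂p = 12(p - 3)(p + 4); at p=-3 this is -72, so p increases.
∂F/∂q = 4(q - 1)(q + 3)(q + 4); at q=2 this is 120, so q decreases.
p converges to its nearest critical value 3 (a local min of the p-part); q converges to 1. The iterate converges to (3, 1).

(3, 1)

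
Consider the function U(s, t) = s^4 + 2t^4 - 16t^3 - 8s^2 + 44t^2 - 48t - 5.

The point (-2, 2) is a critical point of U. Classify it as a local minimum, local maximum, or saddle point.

saddle point

The mixed partial ∂²U/∂s∂t is 0, so the Hessian at any point is diag(U_ss, U_tt) = diag(4(3s^2 - 4), 8(3t^2 - 12t + 11)).
At (-2, 2): H = diag(32, -8).
The eigenvalues have opposite signs, so H is indefinite: a saddle point.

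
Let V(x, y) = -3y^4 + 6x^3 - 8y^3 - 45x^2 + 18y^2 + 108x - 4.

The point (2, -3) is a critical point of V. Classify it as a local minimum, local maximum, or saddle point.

The mixed partial ∂²V/∂x∂y is 0, so the Hessian at any point is diag(V_xx, V_yy) = diag(18(2x - 5), 12(-3y^2 - 4y + 3)).
At (2, -3): H = diag(-18, -144).
Both eigenvalues are negative, so H is negative definite: a local maximum.

local maximum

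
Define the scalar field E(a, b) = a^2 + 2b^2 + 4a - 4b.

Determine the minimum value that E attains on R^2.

E(a,b) separates as P(a) + Q(b), so its minimum is min P + min Q.
P'(a) = 2a + 4 vanishes at a ∈ {-2}; Q'(b) = 4b - 4 vanishes at b ∈ {1}.
Local minima of P (where P''>0): P(-2)=-4. Local minima of Q: Q(1)=-2.
So the global minimum of E is P(-2) + Q(1) = -4 − 2 = -6, attained at (-2, 1).

-6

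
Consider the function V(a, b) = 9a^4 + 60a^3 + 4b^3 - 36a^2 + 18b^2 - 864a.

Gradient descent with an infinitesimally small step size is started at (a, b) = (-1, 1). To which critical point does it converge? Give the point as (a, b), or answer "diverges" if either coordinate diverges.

(2, 0)

V is separable, so gradient descent decouples: a follows -∂V/∂a, b follows -∂V/∂b.
∂V/∂a = 36(a - 2)(a + 3)(a + 4); at a=-1 this is -648, so a increases.
∂V/∂b = 12b(b + 3); at b=1 this is 48, so b decreases.
a converges to its nearest critical value 2 (a local min of the a-part); b converges to 0. The iterate converges to (2, 0).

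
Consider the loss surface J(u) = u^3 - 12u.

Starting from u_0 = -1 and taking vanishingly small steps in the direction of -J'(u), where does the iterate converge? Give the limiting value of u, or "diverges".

J'(u) = 3(u - 2)(u + 2), so J'(-1) = -9.
Gradient descent moves in the -J' direction, i.e. u is increasing.
The nearest critical point in that direction is u = 2, where J'' = 12 > 0 (a local minimum). The iterate converges there.

2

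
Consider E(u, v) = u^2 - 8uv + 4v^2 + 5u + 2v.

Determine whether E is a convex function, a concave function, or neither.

neither

E is quadratic, so its Hessian is the constant matrix H = [[2, -8], [-8, 8]].
det(H) = -48, tr(H) = 10.
det(H) < 0, so H is indefinite: neither convex nor concave.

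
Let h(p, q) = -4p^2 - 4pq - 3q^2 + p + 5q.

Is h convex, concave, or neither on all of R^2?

h is quadratic, so its Hessian is the constant matrix H = [[-8, -4], [-4, -6]].
det(H) = 32, tr(H) = -14.
det(H) > 0 and tr(H) < 0, so H is negative definite everywhere: concave.

concave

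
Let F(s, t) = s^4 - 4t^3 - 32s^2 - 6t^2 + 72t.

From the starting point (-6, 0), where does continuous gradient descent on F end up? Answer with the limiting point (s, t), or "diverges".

(-4, -3)

F is separable, so gradient descent decouples: s follows -∂F/∂s, t follows -∂F/∂t.
∂F/∂s = 4s(s - 4)(s + 4); at s=-6 this is -480, so s increases.
∂F/∂t = -12(t - 2)(t + 3); at t=0 this is 72, so t decreases.
s converges to its nearest critical value -4 (a local min of the s-part); t converges to -3. The iterate converges to (-4, -3).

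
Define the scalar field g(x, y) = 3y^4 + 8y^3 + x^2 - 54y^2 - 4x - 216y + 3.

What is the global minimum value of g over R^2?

g(x,y) separates as P(x) + Q(y) + 3, so its minimum is min P + min Q + 3.
P'(x) = 2x - 4 vanishes at x ∈ {2}; Q'(y) = 12(y - 3)(y + 2)(y + 3) vanishes at y ∈ {-3, -2, 3}.
Local minima of P (where P''>0): P(2)=-4. Local minima of Q: Q(-3)=189, Q(3)=-675.
So the global minimum of g is P(2) + Q(3) + 3 = -4 − 675 + 3 = -676, attained at (2, 3).

-676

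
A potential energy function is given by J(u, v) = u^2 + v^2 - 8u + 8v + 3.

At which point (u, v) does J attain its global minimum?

J(u,v) separates as P(u) + Q(v) + 3, so its minimum is min P + min Q + 3.
P'(u) = 2u - 8 vanishes at u ∈ {4}; Q'(v) = 2v + 8 vanishes at v ∈ {-4}.
Local minima of P (where P''>0): P(4)=-16. Local minima of Q: Q(-4)=-16.
So the global minimum of J is P(4) + Q(-4) + 3 = -16 − 16 + 3 = -29, attained at (4, -4).

(4, -4)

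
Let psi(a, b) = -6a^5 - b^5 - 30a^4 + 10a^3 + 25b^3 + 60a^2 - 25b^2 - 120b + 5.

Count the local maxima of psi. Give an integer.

4

psi separates as a function of a plus a function of b, so ∇psi=0 decouples.
∂psi/∂a = -30a(a - 1)(a + 1)(a + 4) = 0 at a ∈ {-4, -1, 0, 1}; ∂psi/∂b = -5(b - 3)(b - 2)(b + 1)(b + 4) = 0 at b ∈ {-4, -1, 2, 3}.
The Hessian is diagonal: diag(psi_aa, psi_bb). Second derivatives: psi_aa(-4)=1800, psi_aa(-1)=-180, psi_aa(0)=120, psi_aa(1)=-300; psi_bb(-4)=630, psi_bb(-1)=-180, psi_bb(2)=90, psi_bb(3)=-140.
Local maxima occur where both diagonal entries negative: (-1, -1), (-1, 3), (1, -1), (1, 3). Count: 4.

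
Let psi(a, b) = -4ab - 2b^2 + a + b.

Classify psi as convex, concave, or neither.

psi is quadratic, so its Hessian is the constant matrix H = [[0, -4], [-4, -4]].
det(H) = -16, tr(H) = -4.
det(H) < 0, so H is indefinite: neither convex nor concave.

neither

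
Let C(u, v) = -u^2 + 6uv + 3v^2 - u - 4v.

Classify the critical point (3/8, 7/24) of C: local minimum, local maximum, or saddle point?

saddle point

The Hessian of C is constant: H = [[-2, 6], [6, 6]].
det(H) = (-2)·6 − 6² = -48.
Since det(H) < 0, H is indefinite and the critical point is a saddle point.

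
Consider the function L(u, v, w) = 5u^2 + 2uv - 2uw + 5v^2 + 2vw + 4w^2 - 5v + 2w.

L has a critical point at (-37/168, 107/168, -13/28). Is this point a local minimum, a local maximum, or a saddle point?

The Hessian is constant: H = [[10, 2, -2], [2, 10, 2], [-2, 2, 8]].
Leading principal minors: Δ₁ = 10, Δ₂ = 96, Δ₃ = 672.
All leading minors are positive, so H is positive definite: a local minimum.

local minimum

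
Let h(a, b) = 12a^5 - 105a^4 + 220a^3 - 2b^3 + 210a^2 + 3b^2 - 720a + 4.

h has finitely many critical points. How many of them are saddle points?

h separates as a function of a plus a function of b, so ∇h=0 decouples.
∂h/∂a = 60(a - 4)(a - 3)(a - 1)(a + 1) = 0 at a ∈ {-1, 1, 3, 4}; ∂h/∂b = -6b(b - 1) = 0 at b ∈ {0, 1}.
The Hessian is diagonal: diag(h_aa, h_bb). Second derivatives: h_aa(-1)=-2400, h_aa(1)=720, h_aa(3)=-480, h_aa(4)=900; h_bb(0)=6, h_bb(1)=-6.
Saddle points occur where the two diagonal entries have opposite signs: (-1, 0), (1, 1), (3, 0), (4, 1). Count: 4.

4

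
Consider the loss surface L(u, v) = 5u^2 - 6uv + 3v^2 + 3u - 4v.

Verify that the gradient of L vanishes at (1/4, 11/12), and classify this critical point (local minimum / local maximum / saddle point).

∇L = (10u - 6v + 3, -6u + 6v - 4); substituting (1/4, 11/12) gives ∇L = (0, 0), so (1/4, 11/12) is indeed a critical point.
The Hessian of L is constant: H = [[10, -6], [-6, 6]].
det(H) = 10·6 − (-6)² = 24.
det(H) > 0 and tr(H) = 16 > 0, so H is positive definite and the point is a local minimum.

local minimum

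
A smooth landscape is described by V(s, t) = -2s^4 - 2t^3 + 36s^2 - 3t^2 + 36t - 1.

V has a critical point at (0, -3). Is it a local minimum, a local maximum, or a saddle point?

The mixed partial ∂²V/∂s∂t is 0, so the Hessian at any point is diag(V_ss, V_tt) = diag(24(-s^2 + 3), -6(2t + 1)).
At (0, -3): H = diag(72, 30).
Both eigenvalues are positive, so H is positive definite: a local minimum.

local minimum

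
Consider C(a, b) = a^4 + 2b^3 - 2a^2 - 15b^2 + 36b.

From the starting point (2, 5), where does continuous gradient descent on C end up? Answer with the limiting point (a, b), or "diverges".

(1, 3)

C is separable, so gradient descent decouples: a follows -∂C/∂a, b follows -∂C/∂b.
∂C/∂a = 4a(a - 1)(a + 1); at a=2 this is 24, so a decreases.
∂C/∂b = 6(b - 3)(b - 2); at b=5 this is 36, so b decreases.
a converges to its nearest critical value 1 (a local min of the a-part); b converges to 3. The iterate converges to (1, 3).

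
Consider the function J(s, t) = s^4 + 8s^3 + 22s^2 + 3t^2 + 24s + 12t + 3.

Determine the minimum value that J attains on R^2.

-18

J(s,t) separates as P(s) + Q(t) + 3, so its minimum is min P + min Q + 3.
P'(s) = 4(s + 1)(s + 2)(s + 3) vanishes at s ∈ {-3, -2, -1}; Q'(t) = 6(t + 2) vanishes at t ∈ {-2}.
Local minima of P (where P''>0): P(-3)=-9, P(-1)=-9. Local minima of Q: Q(-2)=-12.
So the global minimum of J is P(-3) + Q(-2) + 3 = -9 − 12 + 3 = -18, attained at (-3, -2).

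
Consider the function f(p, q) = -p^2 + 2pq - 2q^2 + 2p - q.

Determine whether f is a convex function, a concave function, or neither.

concave

f is quadratic, so its Hessian is the constant matrix H = [[-2, 2], [2, -4]].
det(H) = 4, tr(H) = -6.
det(H) > 0 and tr(H) < 0, so H is negative definite everywhere: concave.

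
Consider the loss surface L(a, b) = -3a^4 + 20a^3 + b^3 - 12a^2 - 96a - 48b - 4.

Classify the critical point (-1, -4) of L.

local maximum

The mixed partial ∂²L/∂a∂b is 0, so the Hessian at any point is diag(L_aa, L_bb) = diag(12(-3a^2 + 10a - 2), 6b).
At (-1, -4): H = diag(-180, -24).
Both eigenvalues are negative, so H is negative definite: a local maximum.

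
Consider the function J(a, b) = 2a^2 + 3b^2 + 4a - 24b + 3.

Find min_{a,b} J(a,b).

-47

J(a,b) separates as P(a) + Q(b) + 3, so its minimum is min P + min Q + 3.
P'(a) = 4a + 4 vanishes at a ∈ {-1}; Q'(b) = 6b - 24 vanishes at b ∈ {4}.
Local minima of P (where P''>0): P(-1)=-2. Local minima of Q: Q(4)=-48.
So the global minimum of J is P(-1) + Q(4) + 3 = -2 − 48 + 3 = -47, attained at (-1, 4).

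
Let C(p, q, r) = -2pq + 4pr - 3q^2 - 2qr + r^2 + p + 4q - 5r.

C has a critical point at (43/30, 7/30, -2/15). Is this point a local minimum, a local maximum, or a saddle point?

saddle point

The Hessian is constant: H = [[0, -2, 4], [-2, -6, -2], [4, -2, 2]].
Leading principal minors: Δ₁ = 0, Δ₂ = -4, Δ₃ = 120.
The minors fit neither the all-positive nor the alternating-sign pattern, so H is indefinite: a saddle point.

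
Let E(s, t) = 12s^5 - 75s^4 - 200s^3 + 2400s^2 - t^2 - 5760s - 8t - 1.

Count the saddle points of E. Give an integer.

2

E separates as a function of s plus a function of t, so ∇E=0 decouples.
∂E/∂s = 60(s - 4)(s - 3)(s - 2)(s + 4) = 0 at s ∈ {-4, 2, 3, 4}; ∂E/∂t = -2(t + 4) = 0 at t ∈ {-4}.
The Hessian is diagonal: diag(E_ss, E_tt). Second derivatives: E_ss(-4)=-20160, E_ss(2)=720, E_ss(3)=-420, E_ss(4)=960; E_tt(-4)=-2.
Saddle points occur where the two diagonal entries have opposite signs: (2, -4), (4, -4). Count: 2.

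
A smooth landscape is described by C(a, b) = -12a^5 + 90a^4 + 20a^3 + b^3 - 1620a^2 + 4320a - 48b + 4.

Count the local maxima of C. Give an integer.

2

C separates as a function of a plus a function of b, so ∇C=0 decouples.
∂C/∂a = -60(a - 4)(a - 3)(a - 2)(a + 3) = 0 at a ∈ {-3, 2, 3, 4}; ∂C/∂b = 3(b - 4)(b + 4) = 0 at b ∈ {-4, 4}.
The Hessian is diagonal: diag(C_aa, C_bb). Second derivatives: C_aa(-3)=12600, C_aa(2)=-600, C_aa(3)=360, C_aa(4)=-840; C_bb(-4)=-24, C_bb(4)=24.
Local maxima occur where both diagonal entries negative: (2, -4), (4, -4). Count: 2.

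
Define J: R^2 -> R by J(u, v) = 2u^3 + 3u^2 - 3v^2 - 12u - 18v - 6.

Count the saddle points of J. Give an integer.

J separates as a function of u plus a function of v, so ∇J=0 decouples.
∂J/∂u = 6(u - 1)(u + 2) = 0 at u ∈ {-2, 1}; ∂J/∂v = -6(v + 3) = 0 at v ∈ {-3}.
The Hessian is diagonal: diag(J_uu, J_vv). Second derivatives: J_uu(-2)=-18, J_uu(1)=18; J_vv(-3)=-6.
Saddle points occur where the two diagonal entries have opposite signs: (1, -3). Count: 1.

1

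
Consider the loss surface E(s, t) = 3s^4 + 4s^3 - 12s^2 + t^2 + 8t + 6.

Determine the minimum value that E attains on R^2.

-42

E(s,t) separates as P(s) + Q(t) + 6, so its minimum is min P + min Q + 6.
P'(s) = 12s(s - 1)(s + 2) vanishes at s ∈ {-2, 0, 1}; Q'(t) = 2(t + 4) vanishes at t ∈ {-4}.
Local minima of P (where P''>0): P(-2)=-32, P(1)=-5. Local minima of Q: Q(-4)=-16.
So the global minimum of E is P(-2) + Q(-4) + 6 = -32 − 16 + 6 = -42, attained at (-2, -4).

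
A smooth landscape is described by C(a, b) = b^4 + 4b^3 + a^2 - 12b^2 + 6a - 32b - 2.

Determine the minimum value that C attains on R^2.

C(a,b) separates as P(a) + Q(b) − 2, so its minimum is min P + min Q − 2.
P'(a) = 2a + 6 vanishes at a ∈ {-3}; Q'(b) = 4(b - 2)(b + 1)(b + 4) vanishes at b ∈ {-4, -1, 2}.
Local minima of P (where P''>0): P(-3)=-9. Local minima of Q: Q(-4)=-64, Q(2)=-64.
So the global minimum of C is P(-3) + Q(-4) − 2 = -9 − 64 − 2 = -75, attained at (-3, -4).

-75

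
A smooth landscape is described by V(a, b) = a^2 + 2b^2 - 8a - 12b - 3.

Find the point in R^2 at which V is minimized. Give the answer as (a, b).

(4, 3)

V(a,b) separates as P(a) + Q(b) − 3, so its minimum is min P + min Q − 3.
P'(a) = 2a - 8 vanishes at a ∈ {4}; Q'(b) = 4b - 12 vanishes at b ∈ {3}.
Local minima of P (where P''>0): P(4)=-16. Local minima of Q: Q(3)=-18.
So the global minimum of V is P(4) + Q(3) − 3 = -16 − 18 − 3 = -37, attained at (4, 3).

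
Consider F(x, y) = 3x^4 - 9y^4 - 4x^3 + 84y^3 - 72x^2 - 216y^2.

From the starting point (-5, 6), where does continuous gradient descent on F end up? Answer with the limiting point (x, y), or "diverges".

F is separable, so gradient descent decouples: x follows -∂F/∂x, y follows -∂F/∂y.
∂F/∂x = 12x(x - 4)(x + 3); at x=-5 this is -1080, so x increases.
∂F/∂y = -36y(y - 4)(y - 3); at y=6 this is -1296, so y increases.
The y-coordinate has no critical point in that direction and runs off to infinity.

diverges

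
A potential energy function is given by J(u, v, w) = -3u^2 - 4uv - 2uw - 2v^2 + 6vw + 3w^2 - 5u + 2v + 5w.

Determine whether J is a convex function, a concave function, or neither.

J is quadratic, so its Hessian is the constant matrix H = [[-6, -4, -2], [-4, -4, 6], [-2, 6, 6]].
Leading principal minors: -6, 8, 376.
Neither pattern holds ⇒ H is indefinite ⇒ neither convex nor concave.

neither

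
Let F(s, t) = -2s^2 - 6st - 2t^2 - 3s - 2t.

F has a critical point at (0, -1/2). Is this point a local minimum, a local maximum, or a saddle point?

saddle point

The Hessian of F is constant: H = [[-4, -6], [-6, -4]].
det(H) = (-4)·(-4) − (-6)² = -20.
Since det(H) < 0, H is indefinite and the critical point is a saddle point.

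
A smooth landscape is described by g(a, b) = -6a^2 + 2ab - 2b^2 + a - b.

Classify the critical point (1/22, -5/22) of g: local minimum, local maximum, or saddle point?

The Hessian of g is constant: H = [[-12, 2], [2, -4]].
det(H) = (-12)·(-4) − 2² = 44.
det(H) > 0 and tr(H) = -16 < 0, so H is negative definite and the point is a local maximum.

local maximum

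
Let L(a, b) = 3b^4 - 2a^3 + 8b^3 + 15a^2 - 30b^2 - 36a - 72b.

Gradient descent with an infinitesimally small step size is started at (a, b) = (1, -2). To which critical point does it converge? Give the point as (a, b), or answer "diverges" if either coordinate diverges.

(2, -3)

L is separable, so gradient descent decouples: a follows -∂L/∂a, b follows -∂L/∂b.
∂L/∂a = -6(a - 3)(a - 2); at a=1 this is -12, so a increases.
∂L/∂b = 12(b - 2)(b + 1)(b + 3); at b=-2 this is 48, so b decreases.
a converges to its nearest critical value 2 (a local min of the a-part); b converges to -3. The iterate converges to (2, -3).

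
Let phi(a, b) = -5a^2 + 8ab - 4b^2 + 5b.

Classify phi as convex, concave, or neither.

phi is quadratic, so its Hessian is the constant matrix H = [[-10, 8], [8, -8]].
det(H) = 16, tr(H) = -18.
det(H) > 0 and tr(H) < 0, so H is negative definite everywhere: concave.

concave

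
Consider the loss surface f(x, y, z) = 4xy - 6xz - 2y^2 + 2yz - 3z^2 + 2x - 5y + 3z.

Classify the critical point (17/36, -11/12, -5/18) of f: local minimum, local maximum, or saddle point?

The Hessian is constant: H = [[0, 4, -6], [4, -4, 2], [-6, 2, -6]].
Leading principal minors: Δ₁ = 0, Δ₂ = -16, Δ₃ = 144.
The minors fit neither the all-positive nor the alternating-sign pattern, so H is indefinite: a saddle point.

saddle point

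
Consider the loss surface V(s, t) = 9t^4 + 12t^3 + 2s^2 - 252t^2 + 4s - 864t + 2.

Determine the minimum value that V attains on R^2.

-4416

V(s,t) separates as P(s) + Q(t) + 2, so its minimum is min P + min Q + 2.
P'(s) = 4s + 4 vanishes at s ∈ {-1}; Q'(t) = 36(t - 4)(t + 2)(t + 3) vanishes at t ∈ {-3, -2, 4}.
Local minima of P (where P''>0): P(-1)=-2. Local minima of Q: Q(-3)=729, Q(4)=-4416.
So the global minimum of V is P(-1) + Q(4) + 2 = -2 − 4416 + 2 = -4416, attained at (-1, 4).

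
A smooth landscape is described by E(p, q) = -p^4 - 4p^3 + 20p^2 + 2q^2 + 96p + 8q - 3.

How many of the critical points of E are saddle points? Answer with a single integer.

E separates as a function of p plus a function of q, so ∇E=0 decouples.
∂E/∂p = -4(p - 3)(p + 2)(p + 4) = 0 at p ∈ {-4, -2, 3}; ∂E/∂q = 4(q + 2) = 0 at q ∈ {-2}.
The Hessian is diagonal: diag(E_pp, E_qq). Second derivatives: E_pp(-4)=-56, E_pp(-2)=40, E_pp(3)=-140; E_qq(-2)=4.
Saddle points occur where the two diagonal entries have opposite signs: (-4, -2), (3, -2). Count: 2.

2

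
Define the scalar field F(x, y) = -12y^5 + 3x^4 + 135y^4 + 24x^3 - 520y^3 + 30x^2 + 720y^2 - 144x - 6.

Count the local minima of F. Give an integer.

F separates as a function of x plus a function of y, so ∇F=0 decouples.
∂F/∂x = 12(x - 1)(x + 3)(x + 4) = 0 at x ∈ {-4, -3, 1}; ∂F/∂y = -60y(y - 4)(y - 3)(y - 2) = 0 at y ∈ {0, 2, 3, 4}.
The Hessian is diagonal: diag(F_xx, F_yy). Second derivatives: F_xx(-4)=60, F_xx(-3)=-48, F_xx(1)=240; F_yy(0)=1440, F_yy(2)=-240, F_yy(3)=180, F_yy(4)=-480.
Local minima occur where both diagonal entries positive: (-4, 0), (-4, 3), (1, 0), (1, 3). Count: 4.

4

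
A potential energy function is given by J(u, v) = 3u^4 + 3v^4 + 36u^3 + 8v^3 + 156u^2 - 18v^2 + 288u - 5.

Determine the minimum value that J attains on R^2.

-332

J(u,v) separates as P(u) + Q(v) − 5, so its minimum is min P + min Q − 5.
P'(u) = 12(u + 2)(u + 3)(u + 4) vanishes at u ∈ {-4, -3, -2}; Q'(v) = 12v(v - 1)(v + 3) vanishes at v ∈ {-3, 0, 1}.
Local minima of P (where P''>0): P(-4)=-192, P(-2)=-192. Local minima of Q: Q(-3)=-135, Q(1)=-7.
So the global minimum of J is P(-4) + Q(-3) − 5 = -192 − 135 − 5 = -332, attained at (-4, -3).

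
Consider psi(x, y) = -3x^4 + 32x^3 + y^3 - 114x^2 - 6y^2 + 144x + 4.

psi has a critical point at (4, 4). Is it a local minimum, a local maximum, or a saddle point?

The mixed partial ∂²psi/∂x∂y is 0, so the Hessian at any point is diag(psi_xx, psi_yy) = diag(12(-3x^2 + 16x - 19), 6(y - 2)).
At (4, 4): H = diag(-36, 12).
The eigenvalues have opposite signs, so H is indefinite: a saddle point.

saddle point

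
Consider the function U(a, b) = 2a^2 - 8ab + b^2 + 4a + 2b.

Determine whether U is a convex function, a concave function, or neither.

U is quadratic, so its Hessian is the constant matrix H = [[4, -8], [-8, 2]].
det(H) = -56, tr(H) = 6.
det(H) < 0, so H is indefinite: neither convex nor concave.

neither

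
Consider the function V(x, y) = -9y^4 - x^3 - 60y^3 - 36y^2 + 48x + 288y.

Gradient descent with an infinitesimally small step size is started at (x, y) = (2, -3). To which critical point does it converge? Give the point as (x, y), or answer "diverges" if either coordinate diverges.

(-4, -2)

V is separable, so gradient descent decouples: x follows -∂V/∂x, y follows -∂V/∂y.
∂V/∂x = -3(x - 4)(x + 4); at x=2 this is 36, so x decreases.
∂V/∂y = -36(y - 1)(y + 2)(y + 4); at y=-3 this is -144, so y increases.
x converges to its nearest critical value -4 (a local min of the x-part); y converges to -2. The iterate converges to (-4, -2).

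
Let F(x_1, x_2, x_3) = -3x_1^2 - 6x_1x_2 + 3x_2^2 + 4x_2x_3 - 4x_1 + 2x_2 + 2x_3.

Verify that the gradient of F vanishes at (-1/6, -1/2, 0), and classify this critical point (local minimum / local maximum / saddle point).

∇F = (-6x_1 - 6x_2 - 4, -6x_1 + 6x_2 + 4x_3 + 2, 4x_2 + 2); substituting (-1/6, -1/2, 0) gives ∇F = (0, 0, 0), so (-1/6, -1/2, 0) is indeed a critical point.
The Hessian is constant: H = [[-6, -6, 0], [-6, 6, 4], [0, 4, 0]].
Leading principal minors: Δ₁ = -6, Δ₂ = -72, Δ₃ = 96.
The minors fit neither the all-positive nor the alternating-sign pattern, so H is indefinite: a saddle point.

saddle point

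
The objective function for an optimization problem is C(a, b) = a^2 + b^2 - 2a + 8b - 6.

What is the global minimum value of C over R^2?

C(a,b) separates as P(a) + Q(b) − 6, so its minimum is min P + min Q − 6.
P'(a) = 2a - 2 vanishes at a ∈ {1}; Q'(b) = 2b + 8 vanishes at b ∈ {-4}.
Local minima of P (where P''>0): P(1)=-1. Local minima of Q: Q(-4)=-16.
So the global minimum of C is P(1) + Q(-4) − 6 = -1 − 16 − 6 = -23, attained at (1, -4).

-23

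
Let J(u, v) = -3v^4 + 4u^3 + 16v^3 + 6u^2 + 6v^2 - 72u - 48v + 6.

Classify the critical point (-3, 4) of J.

The mixed partial ∂²J/∂u∂v is 0, so the Hessian at any point is diag(J_uu, J_vv) = diag(12(2u + 1), 12(-3v^2 + 8v + 1)).
At (-3, 4): H = diag(-60, -180).
Both eigenvalues are negative, so H is negative definite: a local maximum.

local maximum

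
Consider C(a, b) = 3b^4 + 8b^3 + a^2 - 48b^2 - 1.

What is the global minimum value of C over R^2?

C(a,b) separates as P(a) + Q(b) − 1, so its minimum is min P + min Q − 1.
P'(a) = 2a vanishes at a ∈ {0}; Q'(b) = 12b(b - 2)(b + 4) vanishes at b ∈ {-4, 0, 2}.
Local minima of P (where P''>0): P(0)=0. Local minima of Q: Q(-4)=-512, Q(2)=-80.
So the global minimum of C is P(0) + Q(-4) − 1 = 0 − 512 − 1 = -513, attained at (0, -4).

-513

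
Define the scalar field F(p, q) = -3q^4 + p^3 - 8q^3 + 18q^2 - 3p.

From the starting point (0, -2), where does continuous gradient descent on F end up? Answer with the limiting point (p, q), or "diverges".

(1, 0)

F is separable, so gradient descent decouples: p follows -∂F/∂p, q follows -∂F/∂q.
∂F/∂p = 3(p - 1)(p + 1); at p=0 this is -3, so p increases.
∂F/∂q = -12q(q - 1)(q + 3); at q=-2 this is -72, so q increases.
p converges to its nearest critical value 1 (a local min of the p-part); q converges to 0. The iterate converges to (1, 0).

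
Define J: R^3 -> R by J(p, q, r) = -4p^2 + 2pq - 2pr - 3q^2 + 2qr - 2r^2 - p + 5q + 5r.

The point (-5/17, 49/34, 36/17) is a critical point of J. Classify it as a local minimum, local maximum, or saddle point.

The Hessian is constant: H = [[-8, 2, -2], [2, -6, 2], [-2, 2, -4]].
Leading principal minors: Δ₁ = -8, Δ₂ = 44, Δ₃ = -136.
The minors alternate sign starting negative (−, +, −), so H is negative definite: a local maximum.

local maximum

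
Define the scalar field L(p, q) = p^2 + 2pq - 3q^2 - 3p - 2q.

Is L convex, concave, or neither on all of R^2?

neither

L is quadratic, so its Hessian is the constant matrix H = [[2, 2], [2, -6]].
det(H) = -16, tr(H) = -4.
det(H) < 0, so H is indefinite: neither convex nor concave.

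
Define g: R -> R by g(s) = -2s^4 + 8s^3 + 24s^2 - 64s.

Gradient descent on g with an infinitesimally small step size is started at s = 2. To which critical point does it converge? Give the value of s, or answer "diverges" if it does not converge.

g'(s) = -8(s - 4)(s - 1)(s + 2), so g'(2) = 64.
Gradient descent moves in the -g' direction, i.e. s is decreasing.
The nearest critical point in that direction is s = 1, where g'' = 72 > 0 (a local minimum). The iterate converges there.

1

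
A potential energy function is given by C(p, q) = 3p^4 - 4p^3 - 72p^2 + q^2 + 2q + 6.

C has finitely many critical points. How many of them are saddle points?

C separates as a function of p plus a function of q, so ∇C=0 decouples.
∂C/∂p = 12p(p - 4)(p + 3) = 0 at p ∈ {-3, 0, 4}; ∂C/∂q = 2(q + 1) = 0 at q ∈ {-1}.
The Hessian is diagonal: diag(C_pp, C_qq). Second derivatives: C_pp(-3)=252, C_pp(0)=-144, C_pp(4)=336; C_qq(-1)=2.
Saddle points occur where the two diagonal entries have opposite signs: (0, -1). Count: 1.

1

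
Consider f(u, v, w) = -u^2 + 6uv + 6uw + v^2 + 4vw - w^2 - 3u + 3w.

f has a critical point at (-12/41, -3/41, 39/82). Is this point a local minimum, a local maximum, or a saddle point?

saddle point

The Hessian is constant: H = [[-2, 6, 6], [6, 2, 4], [6, 4, -2]].
Leading principal minors: Δ₁ = -2, Δ₂ = -40, Δ₃ = 328.
The minors fit neither the all-positive nor the alternating-sign pattern, so H is indefinite: a saddle point.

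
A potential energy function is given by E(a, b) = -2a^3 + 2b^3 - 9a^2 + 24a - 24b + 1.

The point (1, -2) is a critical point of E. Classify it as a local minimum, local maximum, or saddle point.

The mixed partial ∂²E/∂a∂b is 0, so the Hessian at any point is diag(E_aa, E_bb) = diag(-6(2a + 3), 12b).
At (1, -2): H = diag(-30, -24).
Both eigenvalues are negative, so H is negative definite: a local maximum.

local maximum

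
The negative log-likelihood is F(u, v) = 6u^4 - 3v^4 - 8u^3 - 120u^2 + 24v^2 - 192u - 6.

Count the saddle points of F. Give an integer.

F separates as a function of u plus a function of v, so ∇F=0 decouples.
∂F/∂u = 24(u - 4)(u + 1)(u + 2) = 0 at u ∈ {-2, -1, 4}; ∂F/∂v = -12v(v - 2)(v + 2) = 0 at v ∈ {-2, 0, 2}.
The Hessian is diagonal: diag(F_uu, F_vv). Second derivatives: F_uu(-2)=144, F_uu(-1)=-120, F_uu(4)=720; F_vv(-2)=-96, F_vv(0)=48, F_vv(2)=-96.
Saddle points occur where the two diagonal entries have opposite signs: (-2, -2), (-2, 2), (-1, 0), (4, -2), (4, 2). Count: 5.

5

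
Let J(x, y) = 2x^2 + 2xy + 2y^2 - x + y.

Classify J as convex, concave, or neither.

convex

J is quadratic, so its Hessian is the constant matrix H = [[4, 2], [2, 4]].
det(H) = 12, tr(H) = 8.
det(H) > 0 and tr(H) > 0, so H is positive definite everywhere: convex.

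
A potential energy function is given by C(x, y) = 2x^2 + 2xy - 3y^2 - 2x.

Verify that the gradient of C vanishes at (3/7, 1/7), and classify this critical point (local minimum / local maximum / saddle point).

∇C = (4x + 2y - 2, 2x - 6y); substituting (3/7, 1/7) gives ∇C = (0, 0), so (3/7, 1/7) is indeed a critical point.
The Hessian of C is constant: H = [[4, 2], [2, -6]].
det(H) = 4·(-6) − 2² = -28.
Since det(H) < 0, H is indefinite and the critical point is a saddle point.

saddle point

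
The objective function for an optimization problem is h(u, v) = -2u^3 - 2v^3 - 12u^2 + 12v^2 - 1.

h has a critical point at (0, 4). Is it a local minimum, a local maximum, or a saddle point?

local maximum

The mixed partial ∂²h/∂u∂v is 0, so the Hessian at any point is diag(h_uu, h_vv) = diag(-12(u + 2), 12(-v + 2)).
At (0, 4): H = diag(-24, -24).
Both eigenvalues are negative, so H is negative definite: a local maximum.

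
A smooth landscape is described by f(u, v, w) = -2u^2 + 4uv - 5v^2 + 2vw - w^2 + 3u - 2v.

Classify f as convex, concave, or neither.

f is quadratic, so its Hessian is the constant matrix H = [[-4, 4, 0], [4, -10, 2], [0, 2, -2]].
Leading principal minors: -4, 24, -32.
Signs alternate −, +, − ⇒ H ≺ 0 ⇒ concave.

concave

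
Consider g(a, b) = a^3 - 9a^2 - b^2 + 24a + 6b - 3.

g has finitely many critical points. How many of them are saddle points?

g separates as a function of a plus a function of b, so ∇g=0 decouples.
∂g/∂a = 3(a - 4)(a - 2) = 0 at a ∈ {2, 4}; ∂g/∂b = -2(b - 3) = 0 at b ∈ {3}.
The Hessian is diagonal: diag(g_aa, g_bb). Second derivatives: g_aa(2)=-6, g_aa(4)=6; g_bb(3)=-2.
Saddle points occur where the two diagonal entries have opposite signs: (4, 3). Count: 1.

1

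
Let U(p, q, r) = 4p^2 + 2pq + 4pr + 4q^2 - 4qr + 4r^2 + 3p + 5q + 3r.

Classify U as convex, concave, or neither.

U is quadratic, so its Hessian is the constant matrix H = [[8, 2, 4], [2, 8, -4], [4, -4, 8]].
Leading principal minors: 8, 60, 160.
All positive ⇒ H ≻ 0 ⇒ convex.

convex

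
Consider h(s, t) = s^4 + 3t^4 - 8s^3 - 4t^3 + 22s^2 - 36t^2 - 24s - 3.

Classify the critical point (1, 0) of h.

saddle point

The mixed partial ∂²h/∂s∂t is 0, so the Hessian at any point is diag(h_ss, h_tt) = diag(4(3s^2 - 12s + 11), 12(3t^2 - 2t - 6)).
At (1, 0): H = diag(8, -72).
The eigenvalues have opposite signs, so H is indefinite: a saddle point.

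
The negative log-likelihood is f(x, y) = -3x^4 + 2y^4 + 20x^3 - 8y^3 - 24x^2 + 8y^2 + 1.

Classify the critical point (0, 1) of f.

local maximum

The mixed partial ∂²f/∂x∂y is 0, so the Hessian at any point is diag(f_xx, f_yy) = diag(12(-3x^2 + 10x - 4), 8(3y^2 - 6y + 2)).
At (0, 1): H = diag(-48, -8).
Both eigenvalues are negative, so H is negative definite: a local maximum.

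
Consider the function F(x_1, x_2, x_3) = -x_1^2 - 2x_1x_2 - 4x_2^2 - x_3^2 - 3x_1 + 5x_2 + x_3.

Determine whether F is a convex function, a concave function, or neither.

F is quadratic, so its Hessian is the constant matrix H = [[-2, -2, 0], [-2, -8, 0], [0, 0, -2]].
Leading principal minors: -2, 12, -24.
Signs alternate −, +, − ⇒ H ≺ 0 ⇒ concave.

concave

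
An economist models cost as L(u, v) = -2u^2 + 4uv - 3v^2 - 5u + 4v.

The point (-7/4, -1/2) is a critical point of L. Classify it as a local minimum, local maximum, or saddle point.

local maximum

The Hessian of L is constant: H = [[-4, 4], [4, -6]].
det(H) = (-4)·(-6) − 4² = 8.
det(H) > 0 and tr(H) = -10 < 0, so H is negative definite and the point is a local maximum.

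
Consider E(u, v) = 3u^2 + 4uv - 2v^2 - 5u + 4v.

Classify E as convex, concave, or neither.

neither

E is quadratic, so its Hessian is the constant matrix H = [[6, 4], [4, -4]].
det(H) = -40, tr(H) = 2.
det(H) < 0, so H is indefinite: neither convex nor concave.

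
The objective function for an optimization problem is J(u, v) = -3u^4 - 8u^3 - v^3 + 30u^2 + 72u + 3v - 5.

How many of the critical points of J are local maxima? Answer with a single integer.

2

J separates as a function of u plus a function of v, so ∇J=0 decouples.
∂J/∂u = -12(u - 2)(u + 1)(u + 3) = 0 at u ∈ {-3, -1, 2}; ∂J/∂v = -3(v - 1)(v + 1) = 0 at v ∈ {-1, 1}.
The Hessian is diagonal: diag(J_uu, J_vv). Second derivatives: J_uu(-3)=-120, J_uu(-1)=72, J_uu(2)=-180; J_vv(-1)=6, J_vv(1)=-6.
Local maxima occur where both diagonal entries negative: (-3, 1), (2, 1). Count: 2.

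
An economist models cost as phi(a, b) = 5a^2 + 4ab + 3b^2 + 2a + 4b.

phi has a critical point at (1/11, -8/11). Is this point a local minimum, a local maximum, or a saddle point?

The Hessian of phi is constant: H = [[10, 4], [4, 6]].
det(H) = 10·6 − 4² = 44.
det(H) > 0 and tr(H) = 16 > 0, so H is positive definite and the point is a local minimum.

local minimum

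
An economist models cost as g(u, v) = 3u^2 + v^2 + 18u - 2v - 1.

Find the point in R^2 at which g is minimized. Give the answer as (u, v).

g(u,v) separates as P(u) + Q(v) − 1, so its minimum is min P + min Q − 1.
P'(u) = 6u + 18 vanishes at u ∈ {-3}; Q'(v) = 2v - 2 vanishes at v ∈ {1}.
Local minima of P (where P''>0): P(-3)=-27. Local minima of Q: Q(1)=-1.
So the global minimum of g is P(-3) + Q(1) − 1 = -27 − 1 − 1 = -29, attained at (-3, 1).

(-3, 1)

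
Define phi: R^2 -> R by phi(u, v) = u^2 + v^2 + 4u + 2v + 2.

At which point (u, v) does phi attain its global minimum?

(-2, -1)

phi(u,v) separates as P(u) + Q(v) + 2, so its minimum is min P + min Q + 2.
P'(u) = 2u + 4 vanishes at u ∈ {-2}; Q'(v) = 2v + 2 vanishes at v ∈ {-1}.
Local minima of P (where P''>0): P(-2)=-4. Local minima of Q: Q(-1)=-1.
So the global minimum of phi is P(-2) + Q(-1) + 2 = -4 − 1 + 2 = -3, attained at (-2, -1).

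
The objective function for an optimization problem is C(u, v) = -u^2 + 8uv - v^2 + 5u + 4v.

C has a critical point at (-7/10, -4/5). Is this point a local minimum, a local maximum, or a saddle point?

The Hessian of C is constant: H = [[-2, 8], [8, -2]].
det(H) = (-2)·(-2) − 8² = -60.
Since det(H) < 0, H is indefinite and the critical point is a saddle point.

saddle point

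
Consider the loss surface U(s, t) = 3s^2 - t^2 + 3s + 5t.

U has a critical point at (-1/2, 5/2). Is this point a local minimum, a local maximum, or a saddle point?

The Hessian of U is constant: H = [[6, 0], [0, -2]].
det(H) = 6·(-2) − 0² = -12.
Since det(H) < 0, H is indefinite and the critical point is a saddle point.

saddle point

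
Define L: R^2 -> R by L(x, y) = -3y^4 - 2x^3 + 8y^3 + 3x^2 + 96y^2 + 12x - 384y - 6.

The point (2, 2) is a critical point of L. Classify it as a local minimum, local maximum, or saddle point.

saddle point

The mixed partial ∂²L/∂x∂y is 0, so the Hessian at any point is diag(L_xx, L_yy) = diag(6(-2x + 1), 12(-3y^2 + 4y + 16)).
At (2, 2): H = diag(-18, 144).
The eigenvalues have opposite signs, so H is indefinite: a saddle point.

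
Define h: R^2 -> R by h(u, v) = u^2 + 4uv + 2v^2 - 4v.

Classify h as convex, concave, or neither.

neither

h is quadratic, so its Hessian is the constant matrix H = [[2, 4], [4, 4]].
det(H) = -8, tr(H) = 6.
det(H) < 0, so H is indefinite: neither convex nor concave.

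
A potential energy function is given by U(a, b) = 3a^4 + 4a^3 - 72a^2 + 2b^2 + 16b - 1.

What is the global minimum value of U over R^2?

U(a,b) separates as P(a) + Q(b) − 1, so its minimum is min P + min Q − 1.
P'(a) = 12a(a - 3)(a + 4) vanishes at a ∈ {-4, 0, 3}; Q'(b) = 4b + 16 vanishes at b ∈ {-4}.
Local minima of P (where P''>0): P(-4)=-640, P(3)=-297. Local minima of Q: Q(-4)=-32.
So the global minimum of U is P(-4) + Q(-4) − 1 = -640 − 32 − 1 = -673, attained at (-4, -4).

-673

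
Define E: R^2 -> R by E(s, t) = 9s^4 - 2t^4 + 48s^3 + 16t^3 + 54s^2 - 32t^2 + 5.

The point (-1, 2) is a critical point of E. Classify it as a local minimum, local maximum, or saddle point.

The mixed partial ∂²E/∂s∂t is 0, so the Hessian at any point is diag(E_ss, E_tt) = diag(36(3s^2 + 8s + 3), 8(-3t^2 + 12t - 8)).
At (-1, 2): H = diag(-72, 32).
The eigenvalues have opposite signs, so H is indefinite: a saddle point.

saddle point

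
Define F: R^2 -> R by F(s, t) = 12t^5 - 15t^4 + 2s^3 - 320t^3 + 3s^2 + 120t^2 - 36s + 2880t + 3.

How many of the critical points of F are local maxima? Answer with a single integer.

F separates as a function of s plus a function of t, so ∇F=0 decouples.
∂F/∂s = 6(s - 2)(s + 3) = 0 at s ∈ {-3, 2}; ∂F/∂t = 60(t - 4)(t - 2)(t + 2)(t + 3) = 0 at t ∈ {-3, -2, 2, 4}.
The Hessian is diagonal: diag(F_ss, F_tt). Second derivatives: F_ss(-3)=-30, F_ss(2)=30; F_tt(-3)=-2100, F_tt(-2)=1440, F_tt(2)=-2400, F_tt(4)=5040.
Local maxima occur where both diagonal entries negative: (-3, -3), (-3, 2). Count: 2.

2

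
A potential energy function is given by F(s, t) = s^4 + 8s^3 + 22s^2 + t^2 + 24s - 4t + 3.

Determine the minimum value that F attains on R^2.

F(s,t) separates as P(s) + Q(t) + 3, so its minimum is min P + min Q + 3.
P'(s) = 4(s + 1)(s + 2)(s + 3) vanishes at s ∈ {-3, -2, -1}; Q'(t) = 2(t - 2) vanishes at t ∈ {2}.
Local minima of P (where P''>0): P(-3)=-9, P(-1)=-9. Local minima of Q: Q(2)=-4.
So the global minimum of F is P(-3) + Q(2) + 3 = -9 − 4 + 3 = -10, attained at (-3, 2).

-10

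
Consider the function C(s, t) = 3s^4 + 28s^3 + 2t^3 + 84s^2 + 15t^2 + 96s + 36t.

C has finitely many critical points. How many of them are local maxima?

1

C separates as a function of s plus a function of t, so ∇C=0 decouples.
∂C/∂s = 12(s + 1)(s + 2)(s + 4) = 0 at s ∈ {-4, -2, -1}; ∂C/∂t = 6(t + 2)(t + 3) = 0 at t ∈ {-3, -2}.
The Hessian is diagonal: diag(C_ss, C_tt). Second derivatives: C_ss(-4)=72, C_ss(-2)=-24, C_ss(-1)=36; C_tt(-3)=-6, C_tt(-2)=6.
Local maxima occur where both diagonal entries negative: (-2, -3). Count: 1.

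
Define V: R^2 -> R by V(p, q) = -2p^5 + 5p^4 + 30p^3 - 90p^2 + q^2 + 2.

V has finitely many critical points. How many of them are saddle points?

V separates as a function of p plus a function of q, so ∇V=0 decouples.
∂V/∂p = -10p(p - 3)(p - 2)(p + 3) = 0 at p ∈ {-3, 0, 2, 3}; ∂V/∂q = 2q = 0 at q ∈ {0}.
The Hessian is diagonal: diag(V_pp, V_qq). Second derivatives: V_pp(-3)=900, V_pp(0)=-180, V_pp(2)=100, V_pp(3)=-180; V_qq(0)=2.
Saddle points occur where the two diagonal entries have opposite signs: (0, 0), (3, 0). Count: 2.

2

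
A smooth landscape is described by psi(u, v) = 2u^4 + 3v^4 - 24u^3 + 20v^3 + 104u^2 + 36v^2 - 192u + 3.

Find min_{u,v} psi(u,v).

psi(u,v) separates as P(u) + Q(v) + 3, so its minimum is min P + min Q + 3.
P'(u) = 8(u - 4)(u - 3)(u - 2) vanishes at u ∈ {2, 3, 4}; Q'(v) = 12v(v + 2)(v + 3) vanishes at v ∈ {-3, -2, 0}.
Local minima of P (where P''>0): P(2)=-128, P(4)=-128. Local minima of Q: Q(-3)=27, Q(0)=0.
So the global minimum of psi is P(2) + Q(0) + 3 = -128 + 0 + 3 = -125, attained at (2, 0).

-125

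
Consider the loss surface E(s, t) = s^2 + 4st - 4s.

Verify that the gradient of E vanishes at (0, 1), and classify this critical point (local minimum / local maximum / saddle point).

∇E = (2s + 4t - 4, 4s); substituting (0, 1) gives ∇E = (0, 0), so (0, 1) is indeed a critical point.
The Hessian of E is constant: H = [[2, 4], [4, 0]].
det(H) = 2·0 − 4² = -16.
Since det(H) < 0, H is indefinite and the critical point is a saddle point.

saddle point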